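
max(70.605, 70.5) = 70.605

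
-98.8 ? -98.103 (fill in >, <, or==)<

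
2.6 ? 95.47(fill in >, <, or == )<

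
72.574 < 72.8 True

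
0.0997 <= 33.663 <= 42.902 True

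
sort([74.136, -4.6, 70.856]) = [-4.6, 70.856, 74.136]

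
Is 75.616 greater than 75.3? Yes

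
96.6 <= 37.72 False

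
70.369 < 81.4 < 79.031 False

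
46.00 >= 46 True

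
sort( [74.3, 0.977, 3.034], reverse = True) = [74.3, 3.034, 0.977]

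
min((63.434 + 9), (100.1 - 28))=72.1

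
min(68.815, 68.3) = 68.3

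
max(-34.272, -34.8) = -34.272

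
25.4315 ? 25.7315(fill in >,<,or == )<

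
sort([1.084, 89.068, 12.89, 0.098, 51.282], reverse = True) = [89.068, 51.282, 12.89, 1.084, 0.098]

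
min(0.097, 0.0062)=0.0062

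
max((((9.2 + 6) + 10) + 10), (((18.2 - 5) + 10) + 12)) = 35.2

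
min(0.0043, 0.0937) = 0.0043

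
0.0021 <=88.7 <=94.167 True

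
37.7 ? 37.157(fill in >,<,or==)>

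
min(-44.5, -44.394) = -44.5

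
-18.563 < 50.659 True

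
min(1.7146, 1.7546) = 1.7146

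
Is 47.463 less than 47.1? No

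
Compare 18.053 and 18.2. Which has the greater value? 18.2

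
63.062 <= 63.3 True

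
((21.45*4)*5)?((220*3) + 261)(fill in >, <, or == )<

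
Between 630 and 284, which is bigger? 630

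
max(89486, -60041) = 89486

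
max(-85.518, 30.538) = 30.538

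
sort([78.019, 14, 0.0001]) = [0.0001, 14, 78.019]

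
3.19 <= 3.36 True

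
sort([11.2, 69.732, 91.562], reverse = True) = [91.562, 69.732, 11.2]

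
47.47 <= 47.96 True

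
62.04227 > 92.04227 False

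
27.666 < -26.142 False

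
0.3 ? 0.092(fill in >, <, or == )>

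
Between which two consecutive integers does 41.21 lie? 41 and 42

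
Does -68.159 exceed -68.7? Yes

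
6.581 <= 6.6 True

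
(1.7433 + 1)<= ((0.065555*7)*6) True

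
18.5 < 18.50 False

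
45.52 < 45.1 False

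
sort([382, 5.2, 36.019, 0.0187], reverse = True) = [382, 36.019, 5.2, 0.0187]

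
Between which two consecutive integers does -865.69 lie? -866 and -865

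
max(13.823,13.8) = 13.823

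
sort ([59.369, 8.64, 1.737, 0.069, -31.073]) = [-31.073, 0.069, 1.737, 8.64, 59.369]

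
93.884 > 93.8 True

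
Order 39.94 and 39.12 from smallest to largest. 39.12, 39.94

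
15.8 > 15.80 False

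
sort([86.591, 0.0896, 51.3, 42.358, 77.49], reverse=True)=[86.591, 77.49, 51.3, 42.358, 0.0896]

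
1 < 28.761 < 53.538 True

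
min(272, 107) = 107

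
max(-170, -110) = -110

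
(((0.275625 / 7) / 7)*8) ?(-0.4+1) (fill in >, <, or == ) <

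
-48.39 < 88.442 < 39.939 False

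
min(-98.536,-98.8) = -98.8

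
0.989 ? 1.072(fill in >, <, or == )<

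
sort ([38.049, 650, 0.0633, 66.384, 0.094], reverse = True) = [650, 66.384, 38.049, 0.094, 0.0633]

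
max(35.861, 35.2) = 35.861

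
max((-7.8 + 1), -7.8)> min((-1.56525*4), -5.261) False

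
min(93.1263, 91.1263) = 91.1263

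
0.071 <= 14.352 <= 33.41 True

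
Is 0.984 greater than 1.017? No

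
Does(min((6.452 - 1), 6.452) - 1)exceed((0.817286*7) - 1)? No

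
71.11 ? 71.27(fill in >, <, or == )<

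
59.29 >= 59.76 False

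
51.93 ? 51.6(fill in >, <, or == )>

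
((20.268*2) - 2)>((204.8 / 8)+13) False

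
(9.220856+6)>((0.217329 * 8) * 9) False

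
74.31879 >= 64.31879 True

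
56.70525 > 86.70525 False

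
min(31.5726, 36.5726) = 31.5726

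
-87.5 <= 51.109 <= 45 False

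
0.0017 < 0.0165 True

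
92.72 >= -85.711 True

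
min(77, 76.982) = 76.982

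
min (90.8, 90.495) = 90.495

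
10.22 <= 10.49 True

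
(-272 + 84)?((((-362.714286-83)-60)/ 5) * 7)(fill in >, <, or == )>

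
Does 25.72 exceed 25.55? Yes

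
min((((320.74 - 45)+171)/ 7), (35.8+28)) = 63.8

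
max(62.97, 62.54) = 62.97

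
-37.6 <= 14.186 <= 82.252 True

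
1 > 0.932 True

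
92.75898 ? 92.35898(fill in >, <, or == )>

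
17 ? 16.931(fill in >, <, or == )>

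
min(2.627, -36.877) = -36.877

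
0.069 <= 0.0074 False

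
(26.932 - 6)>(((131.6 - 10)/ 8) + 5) True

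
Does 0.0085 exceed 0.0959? No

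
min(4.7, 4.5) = 4.5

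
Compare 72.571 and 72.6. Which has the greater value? 72.6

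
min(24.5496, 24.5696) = 24.5496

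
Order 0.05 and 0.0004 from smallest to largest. 0.0004, 0.05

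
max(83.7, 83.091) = 83.7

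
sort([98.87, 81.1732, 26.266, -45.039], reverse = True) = [98.87, 81.1732, 26.266, -45.039]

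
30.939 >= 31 False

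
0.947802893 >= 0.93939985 True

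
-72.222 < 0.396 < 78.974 True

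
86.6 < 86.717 True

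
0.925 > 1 False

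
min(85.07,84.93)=84.93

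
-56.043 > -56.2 True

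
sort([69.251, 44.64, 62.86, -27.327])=[-27.327, 44.64, 62.86, 69.251]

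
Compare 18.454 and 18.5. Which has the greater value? 18.5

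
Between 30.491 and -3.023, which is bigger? 30.491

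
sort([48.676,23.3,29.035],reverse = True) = [48.676,29.035,23.3]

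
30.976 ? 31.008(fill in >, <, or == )<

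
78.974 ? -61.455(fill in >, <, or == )>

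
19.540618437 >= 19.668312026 False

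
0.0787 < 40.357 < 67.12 True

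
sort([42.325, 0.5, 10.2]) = [0.5, 10.2, 42.325]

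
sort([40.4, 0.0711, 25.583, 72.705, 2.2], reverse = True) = [72.705, 40.4, 25.583, 2.2, 0.0711]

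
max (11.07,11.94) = 11.94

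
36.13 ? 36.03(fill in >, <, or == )>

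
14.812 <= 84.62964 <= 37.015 False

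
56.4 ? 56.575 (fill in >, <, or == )<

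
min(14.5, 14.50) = 14.5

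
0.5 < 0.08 False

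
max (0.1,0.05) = 0.1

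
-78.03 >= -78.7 True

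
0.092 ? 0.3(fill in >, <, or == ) <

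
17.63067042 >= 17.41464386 True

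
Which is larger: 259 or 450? 450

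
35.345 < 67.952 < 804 True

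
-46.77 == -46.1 False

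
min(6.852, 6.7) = 6.7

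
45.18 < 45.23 True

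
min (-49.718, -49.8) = -49.8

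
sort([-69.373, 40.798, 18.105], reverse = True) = [40.798, 18.105, -69.373]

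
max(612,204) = 612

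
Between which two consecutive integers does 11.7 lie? 11 and 12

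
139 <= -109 False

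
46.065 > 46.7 False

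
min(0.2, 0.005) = 0.005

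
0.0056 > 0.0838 False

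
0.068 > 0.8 False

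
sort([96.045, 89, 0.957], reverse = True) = [96.045, 89, 0.957]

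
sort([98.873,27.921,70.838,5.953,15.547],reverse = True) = [98.873,70.838,27.921,15.547,5.953]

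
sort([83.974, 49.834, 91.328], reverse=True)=[91.328, 83.974, 49.834]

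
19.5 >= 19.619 False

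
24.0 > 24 False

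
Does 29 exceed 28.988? Yes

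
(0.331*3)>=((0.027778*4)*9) False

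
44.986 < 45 True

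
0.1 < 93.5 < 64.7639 False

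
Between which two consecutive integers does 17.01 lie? 17 and 18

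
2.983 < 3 True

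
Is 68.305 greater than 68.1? Yes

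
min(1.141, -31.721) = -31.721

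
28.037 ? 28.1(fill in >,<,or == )<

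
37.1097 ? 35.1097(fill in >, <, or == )>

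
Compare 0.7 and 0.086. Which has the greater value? 0.7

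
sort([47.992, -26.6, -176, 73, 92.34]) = [-176, -26.6, 47.992, 73, 92.34]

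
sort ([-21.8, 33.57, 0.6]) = [-21.8, 0.6, 33.57]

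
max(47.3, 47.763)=47.763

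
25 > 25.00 False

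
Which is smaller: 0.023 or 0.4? 0.023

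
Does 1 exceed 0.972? Yes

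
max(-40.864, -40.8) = -40.8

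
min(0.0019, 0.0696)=0.0019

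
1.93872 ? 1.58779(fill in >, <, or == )>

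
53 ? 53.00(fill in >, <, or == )==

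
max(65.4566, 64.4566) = 65.4566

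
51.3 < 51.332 True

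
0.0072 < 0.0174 True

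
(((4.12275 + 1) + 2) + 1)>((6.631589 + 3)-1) False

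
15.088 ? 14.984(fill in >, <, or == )>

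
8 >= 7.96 True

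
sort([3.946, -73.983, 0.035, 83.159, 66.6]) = [-73.983, 0.035, 3.946, 66.6, 83.159]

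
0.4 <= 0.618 True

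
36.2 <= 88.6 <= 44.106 False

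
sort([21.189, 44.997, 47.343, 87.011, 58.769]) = [21.189, 44.997, 47.343, 58.769, 87.011]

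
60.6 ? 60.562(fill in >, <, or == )>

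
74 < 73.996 False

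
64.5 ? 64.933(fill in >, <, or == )<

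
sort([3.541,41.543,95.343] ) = [3.541,41.543,95.343]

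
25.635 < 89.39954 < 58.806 False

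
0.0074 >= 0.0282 False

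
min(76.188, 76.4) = 76.188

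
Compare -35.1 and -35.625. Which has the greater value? -35.1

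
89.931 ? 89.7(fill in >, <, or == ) >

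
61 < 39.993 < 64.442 False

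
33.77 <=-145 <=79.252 False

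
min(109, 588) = 109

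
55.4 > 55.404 False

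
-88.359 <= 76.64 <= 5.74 False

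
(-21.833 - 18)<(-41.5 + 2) True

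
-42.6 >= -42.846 True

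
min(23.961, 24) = 23.961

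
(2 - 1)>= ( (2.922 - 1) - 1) True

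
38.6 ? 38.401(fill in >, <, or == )>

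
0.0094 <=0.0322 True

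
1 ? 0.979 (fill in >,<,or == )>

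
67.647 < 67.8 True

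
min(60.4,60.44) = 60.4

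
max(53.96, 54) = 54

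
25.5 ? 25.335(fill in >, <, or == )>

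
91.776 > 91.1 True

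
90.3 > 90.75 False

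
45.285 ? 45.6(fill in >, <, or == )<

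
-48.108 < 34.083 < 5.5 False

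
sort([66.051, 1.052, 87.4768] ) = [1.052, 66.051, 87.4768]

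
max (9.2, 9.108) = 9.2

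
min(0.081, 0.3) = 0.081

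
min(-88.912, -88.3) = -88.912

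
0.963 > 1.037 False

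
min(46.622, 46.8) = 46.622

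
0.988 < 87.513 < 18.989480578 False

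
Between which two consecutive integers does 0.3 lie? 0 and 1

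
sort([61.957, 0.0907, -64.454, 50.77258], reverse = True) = [61.957, 50.77258, 0.0907, -64.454]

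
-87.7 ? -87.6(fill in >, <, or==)<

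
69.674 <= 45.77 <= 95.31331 False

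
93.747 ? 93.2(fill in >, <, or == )>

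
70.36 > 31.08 True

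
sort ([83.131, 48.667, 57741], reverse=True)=[57741, 83.131, 48.667]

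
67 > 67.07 False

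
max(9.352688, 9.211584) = 9.352688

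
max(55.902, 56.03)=56.03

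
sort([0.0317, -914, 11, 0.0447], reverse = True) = [11, 0.0447, 0.0317, -914]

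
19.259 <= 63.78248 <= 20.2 False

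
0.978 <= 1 True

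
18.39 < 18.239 False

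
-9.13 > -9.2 True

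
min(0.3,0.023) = 0.023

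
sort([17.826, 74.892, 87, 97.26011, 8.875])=[8.875, 17.826, 74.892, 87, 97.26011]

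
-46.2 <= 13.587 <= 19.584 True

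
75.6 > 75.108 True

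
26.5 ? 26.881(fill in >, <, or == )<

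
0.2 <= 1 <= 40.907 True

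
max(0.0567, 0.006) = 0.0567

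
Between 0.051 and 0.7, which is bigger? 0.7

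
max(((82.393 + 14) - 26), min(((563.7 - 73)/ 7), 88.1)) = 70.393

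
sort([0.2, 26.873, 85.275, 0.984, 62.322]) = [0.2, 0.984, 26.873, 62.322, 85.275]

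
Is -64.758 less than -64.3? Yes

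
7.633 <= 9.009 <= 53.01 True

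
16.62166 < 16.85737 True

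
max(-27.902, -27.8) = -27.8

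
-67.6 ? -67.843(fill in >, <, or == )>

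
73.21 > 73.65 False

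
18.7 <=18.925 True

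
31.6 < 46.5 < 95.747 True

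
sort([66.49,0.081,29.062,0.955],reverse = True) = [66.49,29.062,0.955,0.081]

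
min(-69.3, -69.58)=-69.58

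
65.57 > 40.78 True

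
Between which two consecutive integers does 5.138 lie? 5 and 6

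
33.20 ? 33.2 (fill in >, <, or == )==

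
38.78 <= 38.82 True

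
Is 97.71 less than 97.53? No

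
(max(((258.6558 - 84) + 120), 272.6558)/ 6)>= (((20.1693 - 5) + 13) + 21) False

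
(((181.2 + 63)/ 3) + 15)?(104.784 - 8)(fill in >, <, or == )<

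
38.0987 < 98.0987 True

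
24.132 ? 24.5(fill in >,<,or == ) <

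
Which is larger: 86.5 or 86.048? 86.5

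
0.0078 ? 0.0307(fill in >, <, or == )<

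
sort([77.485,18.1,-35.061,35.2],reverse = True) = [77.485,35.2,18.1,-35.061]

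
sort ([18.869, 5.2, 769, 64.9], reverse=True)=[769, 64.9, 18.869, 5.2]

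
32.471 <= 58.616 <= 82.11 True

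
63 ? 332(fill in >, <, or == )<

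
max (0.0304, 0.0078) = 0.0304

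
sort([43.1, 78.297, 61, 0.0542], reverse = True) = [78.297, 61, 43.1, 0.0542]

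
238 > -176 True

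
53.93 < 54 True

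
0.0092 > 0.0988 False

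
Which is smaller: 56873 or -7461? -7461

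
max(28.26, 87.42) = 87.42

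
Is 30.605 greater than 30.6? Yes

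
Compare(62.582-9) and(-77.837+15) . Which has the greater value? (62.582-9)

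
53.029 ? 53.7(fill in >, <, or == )<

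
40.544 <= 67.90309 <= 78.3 True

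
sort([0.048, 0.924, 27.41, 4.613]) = [0.048, 0.924, 4.613, 27.41]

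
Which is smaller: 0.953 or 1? 0.953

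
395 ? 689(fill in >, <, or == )<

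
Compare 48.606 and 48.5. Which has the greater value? 48.606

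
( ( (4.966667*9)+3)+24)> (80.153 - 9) True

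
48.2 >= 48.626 False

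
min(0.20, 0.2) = 0.20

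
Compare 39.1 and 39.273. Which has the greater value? 39.273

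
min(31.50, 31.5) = 31.50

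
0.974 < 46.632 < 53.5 True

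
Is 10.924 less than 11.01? Yes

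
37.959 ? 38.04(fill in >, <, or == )<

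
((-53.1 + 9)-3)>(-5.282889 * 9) True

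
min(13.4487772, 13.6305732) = 13.4487772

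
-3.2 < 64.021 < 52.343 False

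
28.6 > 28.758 False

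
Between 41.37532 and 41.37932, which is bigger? 41.37932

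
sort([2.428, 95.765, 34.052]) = [2.428, 34.052, 95.765]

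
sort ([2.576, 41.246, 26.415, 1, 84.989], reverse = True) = [84.989, 41.246, 26.415, 2.576, 1]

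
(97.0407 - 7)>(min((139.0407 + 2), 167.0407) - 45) False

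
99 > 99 False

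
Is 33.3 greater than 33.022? Yes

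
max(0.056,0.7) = 0.7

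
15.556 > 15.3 True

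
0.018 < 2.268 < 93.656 True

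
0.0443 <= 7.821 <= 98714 True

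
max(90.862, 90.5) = 90.862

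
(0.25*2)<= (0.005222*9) False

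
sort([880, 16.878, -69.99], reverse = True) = [880, 16.878, -69.99]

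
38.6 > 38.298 True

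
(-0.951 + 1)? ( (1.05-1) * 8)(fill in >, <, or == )<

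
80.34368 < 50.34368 False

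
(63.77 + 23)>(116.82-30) False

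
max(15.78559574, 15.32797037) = 15.78559574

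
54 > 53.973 True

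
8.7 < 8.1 False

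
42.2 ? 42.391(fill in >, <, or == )<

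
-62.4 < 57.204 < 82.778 True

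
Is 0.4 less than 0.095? No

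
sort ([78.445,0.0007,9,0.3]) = [0.0007,0.3,9,78.445]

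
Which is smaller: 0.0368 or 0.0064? 0.0064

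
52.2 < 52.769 True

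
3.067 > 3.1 False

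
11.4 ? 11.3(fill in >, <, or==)>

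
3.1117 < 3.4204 True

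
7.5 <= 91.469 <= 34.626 False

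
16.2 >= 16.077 True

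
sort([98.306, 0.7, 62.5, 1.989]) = [0.7, 1.989, 62.5, 98.306]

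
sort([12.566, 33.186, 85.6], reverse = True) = [85.6, 33.186, 12.566]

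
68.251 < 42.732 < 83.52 False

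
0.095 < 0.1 True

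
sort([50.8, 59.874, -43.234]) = [-43.234, 50.8, 59.874]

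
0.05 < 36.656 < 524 True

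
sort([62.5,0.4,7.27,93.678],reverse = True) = [93.678,62.5,7.27,0.4]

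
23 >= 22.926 True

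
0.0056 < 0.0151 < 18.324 True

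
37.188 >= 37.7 False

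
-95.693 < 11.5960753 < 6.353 False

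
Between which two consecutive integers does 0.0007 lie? 0 and 1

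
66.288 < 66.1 False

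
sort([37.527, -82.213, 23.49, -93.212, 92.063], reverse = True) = [92.063, 37.527, 23.49, -82.213, -93.212]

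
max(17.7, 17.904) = 17.904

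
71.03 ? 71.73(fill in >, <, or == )<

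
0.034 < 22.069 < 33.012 True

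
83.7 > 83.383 True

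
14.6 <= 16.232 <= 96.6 True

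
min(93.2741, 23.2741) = 23.2741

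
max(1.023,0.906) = 1.023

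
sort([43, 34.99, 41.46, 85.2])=[34.99, 41.46, 43, 85.2]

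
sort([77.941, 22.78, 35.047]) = [22.78, 35.047, 77.941]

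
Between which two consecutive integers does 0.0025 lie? 0 and 1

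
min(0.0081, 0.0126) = 0.0081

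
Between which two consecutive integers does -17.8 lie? -18 and -17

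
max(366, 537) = 537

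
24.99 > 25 False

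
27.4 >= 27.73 False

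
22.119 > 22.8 False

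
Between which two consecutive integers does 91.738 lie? 91 and 92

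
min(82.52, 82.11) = 82.11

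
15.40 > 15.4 False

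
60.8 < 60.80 False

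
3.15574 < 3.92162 True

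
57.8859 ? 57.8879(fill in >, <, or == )<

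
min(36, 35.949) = 35.949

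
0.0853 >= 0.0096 True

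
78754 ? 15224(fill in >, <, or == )>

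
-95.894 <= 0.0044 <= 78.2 True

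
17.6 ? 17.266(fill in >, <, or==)>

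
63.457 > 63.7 False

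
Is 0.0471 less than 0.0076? No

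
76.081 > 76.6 False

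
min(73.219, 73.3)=73.219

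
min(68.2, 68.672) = 68.2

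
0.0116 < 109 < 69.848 False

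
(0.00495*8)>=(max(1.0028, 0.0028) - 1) True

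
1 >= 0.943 True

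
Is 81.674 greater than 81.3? Yes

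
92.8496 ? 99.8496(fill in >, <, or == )<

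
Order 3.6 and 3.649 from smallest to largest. 3.6, 3.649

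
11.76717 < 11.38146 False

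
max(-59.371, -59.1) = -59.1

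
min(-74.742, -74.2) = -74.742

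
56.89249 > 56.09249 True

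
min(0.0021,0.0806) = 0.0021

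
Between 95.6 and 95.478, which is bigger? 95.6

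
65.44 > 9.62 True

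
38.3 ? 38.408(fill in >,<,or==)<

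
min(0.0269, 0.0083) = 0.0083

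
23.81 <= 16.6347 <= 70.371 False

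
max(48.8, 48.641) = 48.8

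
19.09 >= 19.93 False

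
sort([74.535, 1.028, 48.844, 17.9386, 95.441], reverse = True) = [95.441, 74.535, 48.844, 17.9386, 1.028]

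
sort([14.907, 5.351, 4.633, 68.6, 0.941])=[0.941, 4.633, 5.351, 14.907, 68.6]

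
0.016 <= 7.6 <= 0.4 False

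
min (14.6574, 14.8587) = 14.6574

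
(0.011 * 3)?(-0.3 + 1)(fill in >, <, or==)<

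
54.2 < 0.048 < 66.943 False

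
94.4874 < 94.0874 False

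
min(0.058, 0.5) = 0.058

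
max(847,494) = 847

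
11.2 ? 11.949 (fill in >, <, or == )<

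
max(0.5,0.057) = 0.5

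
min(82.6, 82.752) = 82.6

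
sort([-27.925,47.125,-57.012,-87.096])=[-87.096,-57.012,-27.925,47.125]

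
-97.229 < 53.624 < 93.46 True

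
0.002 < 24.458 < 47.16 True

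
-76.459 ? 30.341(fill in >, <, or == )<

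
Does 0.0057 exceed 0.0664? No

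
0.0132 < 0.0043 False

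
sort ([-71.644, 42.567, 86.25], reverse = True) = [86.25, 42.567, -71.644]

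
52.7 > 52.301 True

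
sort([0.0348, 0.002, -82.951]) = [-82.951, 0.002, 0.0348]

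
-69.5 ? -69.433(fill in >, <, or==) <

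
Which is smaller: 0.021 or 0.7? 0.021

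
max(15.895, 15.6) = 15.895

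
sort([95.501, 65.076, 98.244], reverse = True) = [98.244, 95.501, 65.076]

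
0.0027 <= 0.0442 True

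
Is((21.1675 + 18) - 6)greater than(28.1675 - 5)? Yes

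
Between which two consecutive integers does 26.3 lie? 26 and 27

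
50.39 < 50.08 False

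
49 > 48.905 True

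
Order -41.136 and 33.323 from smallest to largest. -41.136, 33.323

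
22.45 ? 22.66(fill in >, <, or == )<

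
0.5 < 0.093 False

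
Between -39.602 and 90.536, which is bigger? 90.536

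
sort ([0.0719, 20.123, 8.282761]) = [0.0719, 8.282761, 20.123]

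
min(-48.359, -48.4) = -48.4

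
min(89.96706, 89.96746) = 89.96706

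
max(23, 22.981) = 23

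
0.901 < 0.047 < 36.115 False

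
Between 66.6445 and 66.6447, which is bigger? 66.6447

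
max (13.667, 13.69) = 13.69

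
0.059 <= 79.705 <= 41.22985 False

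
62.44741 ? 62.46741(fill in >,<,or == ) <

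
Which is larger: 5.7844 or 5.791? 5.791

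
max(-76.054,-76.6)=-76.054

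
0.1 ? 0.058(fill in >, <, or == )>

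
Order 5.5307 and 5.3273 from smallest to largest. 5.3273, 5.5307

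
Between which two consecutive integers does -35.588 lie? -36 and -35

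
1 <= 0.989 False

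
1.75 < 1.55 False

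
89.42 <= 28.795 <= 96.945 False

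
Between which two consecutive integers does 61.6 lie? 61 and 62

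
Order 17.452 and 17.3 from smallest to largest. 17.3, 17.452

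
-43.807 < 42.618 True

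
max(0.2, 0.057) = 0.2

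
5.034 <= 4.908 False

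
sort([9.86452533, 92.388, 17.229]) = [9.86452533, 17.229, 92.388]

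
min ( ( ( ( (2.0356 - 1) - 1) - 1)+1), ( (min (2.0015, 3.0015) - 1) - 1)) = 0.0015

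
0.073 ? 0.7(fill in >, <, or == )<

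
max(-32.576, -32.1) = -32.1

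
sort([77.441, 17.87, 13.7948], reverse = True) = [77.441, 17.87, 13.7948]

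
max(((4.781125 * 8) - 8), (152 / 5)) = 30.4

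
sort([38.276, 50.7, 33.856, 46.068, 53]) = [33.856, 38.276, 46.068, 50.7, 53]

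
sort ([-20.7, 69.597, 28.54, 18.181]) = [-20.7, 18.181, 28.54, 69.597]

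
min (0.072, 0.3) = 0.072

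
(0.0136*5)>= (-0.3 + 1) False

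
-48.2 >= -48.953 True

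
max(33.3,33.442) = 33.442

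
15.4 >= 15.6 False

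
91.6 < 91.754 True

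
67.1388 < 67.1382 False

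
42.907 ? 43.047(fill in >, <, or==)<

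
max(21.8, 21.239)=21.8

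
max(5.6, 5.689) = 5.689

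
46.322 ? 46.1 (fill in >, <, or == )>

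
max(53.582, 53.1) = 53.582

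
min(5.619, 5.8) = 5.619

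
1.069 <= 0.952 False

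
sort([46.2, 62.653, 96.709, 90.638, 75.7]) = [46.2, 62.653, 75.7, 90.638, 96.709]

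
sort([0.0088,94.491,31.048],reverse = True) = [94.491,31.048,0.0088]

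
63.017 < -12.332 False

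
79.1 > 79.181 False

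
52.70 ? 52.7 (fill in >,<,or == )==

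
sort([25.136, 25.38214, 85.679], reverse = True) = [85.679, 25.38214, 25.136]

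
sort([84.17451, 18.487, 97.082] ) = [18.487, 84.17451, 97.082]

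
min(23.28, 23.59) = 23.28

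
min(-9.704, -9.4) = -9.704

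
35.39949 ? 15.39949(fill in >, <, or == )>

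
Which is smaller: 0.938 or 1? 0.938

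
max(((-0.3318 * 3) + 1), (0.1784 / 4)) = 0.0446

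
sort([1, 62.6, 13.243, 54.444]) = [1, 13.243, 54.444, 62.6]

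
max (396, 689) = 689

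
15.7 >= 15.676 True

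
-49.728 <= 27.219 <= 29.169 True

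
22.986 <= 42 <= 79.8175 True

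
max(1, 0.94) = 1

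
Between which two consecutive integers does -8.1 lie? -9 and -8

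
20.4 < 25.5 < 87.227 True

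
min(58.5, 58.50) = 58.5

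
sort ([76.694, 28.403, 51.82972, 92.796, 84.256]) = [28.403, 51.82972, 76.694, 84.256, 92.796]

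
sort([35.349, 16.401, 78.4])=[16.401, 35.349, 78.4]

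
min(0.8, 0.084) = 0.084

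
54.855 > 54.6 True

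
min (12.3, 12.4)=12.3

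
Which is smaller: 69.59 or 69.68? 69.59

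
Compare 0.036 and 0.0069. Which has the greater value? 0.036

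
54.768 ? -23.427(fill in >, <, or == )>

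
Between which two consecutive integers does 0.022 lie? 0 and 1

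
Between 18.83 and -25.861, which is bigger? 18.83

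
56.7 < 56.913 True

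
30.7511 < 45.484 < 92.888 True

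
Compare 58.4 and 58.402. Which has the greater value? 58.402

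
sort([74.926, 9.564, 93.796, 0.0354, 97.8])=[0.0354, 9.564, 74.926, 93.796, 97.8]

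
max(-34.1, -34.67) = -34.1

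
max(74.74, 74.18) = 74.74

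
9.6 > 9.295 True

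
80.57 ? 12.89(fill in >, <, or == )>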